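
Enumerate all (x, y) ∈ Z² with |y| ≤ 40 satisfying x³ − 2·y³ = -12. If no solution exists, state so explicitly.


The equation is x³ - 2y³ = -12. For fixed y, x³ = 2·y³ − 12, so a solution requires the RHS to be a perfect cube.
Strategy: iterate y from -40 to 40, compute RHS = 2·y³ − 12, and check whether it is a (positive or negative) perfect cube.
Check small values of y:
  y = 0: RHS = -12 is not a perfect cube.
  y = 1: RHS = -10 is not a perfect cube.
  y = -1: RHS = -14 is not a perfect cube.
  y = 2: RHS = 4 is not a perfect cube.
  y = -2: RHS = -28 is not a perfect cube.
  y = 3: RHS = 42 is not a perfect cube.
  y = -3: RHS = -66 is not a perfect cube.
Continuing the search up to |y| = 40 finds no solutions either.
No (x, y) in the scanned range satisfies the equation.

No integer solutions with |y| ≤ 40.


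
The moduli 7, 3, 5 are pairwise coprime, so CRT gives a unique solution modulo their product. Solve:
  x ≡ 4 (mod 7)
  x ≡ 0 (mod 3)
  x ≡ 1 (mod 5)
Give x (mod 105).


Moduli 7, 3, 5 are pairwise coprime; by CRT there is a unique solution modulo M = 7 · 3 · 5 = 105.
Solve pairwise, accumulating the modulus:
  Start with x ≡ 4 (mod 7).
  Combine with x ≡ 0 (mod 3): since gcd(7, 3) = 1, we get a unique residue mod 21.
    Write x = 4 + 7·t and substitute into x ≡ 0 (mod 3): 7·t ≡ 0 − 4 = -4 (mod 3).
    Reduce coefficients mod 3: 1·t ≡ 2 (mod 3).
    So t ≡ 2 (mod 3).
    Then x = 4 + 7·2 = 18, valid modulo lcm(7, 3) = 21: x ≡ 18 (mod 21).
  Combine with x ≡ 1 (mod 5): since gcd(21, 5) = 1, we get a unique residue mod 105.
    Write x = 18 + 21·t and substitute into x ≡ 1 (mod 5): 21·t ≡ 1 − 18 = -17 (mod 5).
    Reduce coefficients mod 5: 1·t ≡ 3 (mod 5).
    So t ≡ 3 (mod 5).
    Then x = 18 + 21·3 = 81, valid modulo lcm(21, 5) = 105: x ≡ 81 (mod 105).
Verify: 81 mod 7 = 4 ✓, 81 mod 3 = 0 ✓, 81 mod 5 = 1 ✓.

x ≡ 81 (mod 105).


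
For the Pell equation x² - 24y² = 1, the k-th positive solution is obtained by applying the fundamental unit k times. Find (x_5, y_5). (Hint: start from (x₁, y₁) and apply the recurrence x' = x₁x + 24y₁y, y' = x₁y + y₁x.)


Step 1: Find the fundamental solution (x₁, y₁) of x² - 24y² = 1.
  Expand √24 as a continued fraction. a₀ = ⌊√24⌋ = 4; iterate m_{k+1} = d_k·a_k − m_k, d_{k+1} = (24 − m_{k+1}²)/d_k, a_{k+1} = ⌊(a₀ + m_{k+1})/d_{k+1}⌋ (starting m₀ = 0, d₀ = 1), with convergents p_k = a_k·p_{k-1} + p_{k-2}, q_k = a_k·q_{k-1} + q_{k-2} (p₋₁ = 1, q₋₁ = 0):
  k = 0: a₀ = 4; p₀/q₀ = 4/1; p₀² − 24·q₀² = 16 − 24 = -8.
  k = 1: m = 4, d = 8, a = ⌊(4 + 4)/8⌋ = 1; p/q = (1·4 + 1)/(1·1 + 0) = 5/1; p² − 24·q² = 25 − 24 = 1.
  The first convergent with p² − 24·q² = 1 gives the fundamental solution (x₁, y₁) = (5, 1).
Step 2: Apply the recurrence (x_{n+1}, y_{n+1}) = (x₁x_n + 24y₁y_n, x₁y_n + y₁x_n) repeatedly.
  From (x_1, y_1) = (5, 1): x_2 = 5·5 + 24·1·1 = 49; y_2 = 5·1 + 1·5 = 10.
  From (x_2, y_2) = (49, 10): x_3 = 5·49 + 24·1·10 = 485; y_3 = 5·10 + 1·49 = 99.
  From (x_3, y_3) = (485, 99): x_4 = 5·485 + 24·1·99 = 4801; y_4 = 5·99 + 1·485 = 980.
  From (x_4, y_4) = (4801, 980): x_5 = 5·4801 + 24·1·980 = 47525; y_5 = 5·980 + 1·4801 = 9701.
Step 3: Verify x_5² - 24·y_5² = 2258625625 - 2258625624 = 1 (should be 1). ✓

(x_1, y_1) = (5, 1); (x_5, y_5) = (47525, 9701).


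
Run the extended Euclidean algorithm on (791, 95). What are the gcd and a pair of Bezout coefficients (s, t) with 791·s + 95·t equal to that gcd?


Euclidean algorithm on (791, 95) — divide until remainder is 0:
  791 = 8 · 95 + 31
  95 = 3 · 31 + 2
  31 = 15 · 2 + 1
  2 = 2 · 1 + 0
gcd(791, 95) = 1.
Track Bezout coefficients alongside the remainders: start with r₀ = 791 = a·1 + b·0 (s = 1, t = 0) and r₁ = 95 = a·0 + b·1 (s = 0, t = 1); each new remainder r_{k+1} = r_{k-1} − q_k·r_k inherits s_{k+1} = s_{k-1} − q_k·s_k, t_{k+1} = t_{k-1} − q_k·t_k, so r_k = a·s_k + b·t_k at every step:
  q = 8: r = 31, s = 1 − 8·0 = 1, t = 0 − 8·1 = -8  (check: 791·1 + 95·(-8) = 31)
  q = 3: r = 2, s = 0 − 3·1 = -3, t = 1 − 3·(-8) = 25  (check: 791·(-3) + 95·25 = 2)
  q = 15: r = 1, s = 1 − 15·(-3) = 46, t = -8 − 15·25 = -383  (check: 791·46 + 95·(-383) = 1)
The row with r = 1 (the gcd) gives the Bezout coefficients s = 46, t = -383.
Result: 791 · (46) + 95 · (-383) = 1.

gcd(791, 95) = 1; s = 46, t = -383 (check: 791·46 + 95·(-383) = 1).


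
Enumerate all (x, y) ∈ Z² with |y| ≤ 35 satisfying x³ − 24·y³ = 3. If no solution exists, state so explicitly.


The equation is x³ - 24y³ = 3. For fixed y, x³ = 24·y³ + 3, so a solution requires the RHS to be a perfect cube.
Strategy: iterate y from -35 to 35, compute RHS = 24·y³ + 3, and check whether it is a (positive or negative) perfect cube.
Check small values of y:
  y = 0: RHS = 3 is not a perfect cube.
  y = 1: RHS = 27 = (3)³ ⇒ x = 3 works.
  y = -1: RHS = -21 is not a perfect cube.
  y = 2: RHS = 195 is not a perfect cube.
  y = -2: RHS = -189 is not a perfect cube.
  y = 3: RHS = 651 is not a perfect cube.
  y = -3: RHS = -645 is not a perfect cube.
Continuing the search up to |y| = 35 finds no further solutions beyond those listed.
Collected solutions: (3, 1).

Solutions (with |y| ≤ 35): (3, 1).


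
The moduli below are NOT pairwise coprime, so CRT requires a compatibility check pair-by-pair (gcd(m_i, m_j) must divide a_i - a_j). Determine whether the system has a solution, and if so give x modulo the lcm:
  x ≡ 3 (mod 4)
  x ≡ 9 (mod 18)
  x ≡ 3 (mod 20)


Moduli 4, 18, 20 are not pairwise coprime, so CRT works modulo lcm(m_i) when all pairwise compatibility conditions hold.
Pairwise compatibility: gcd(m_i, m_j) must divide a_i - a_j for every pair.
Merge one congruence at a time:
  Start: x ≡ 3 (mod 4).
  Combine with x ≡ 9 (mod 18): gcd(4, 18) = 2; 9 - 3 = 6, which IS divisible by 2, so compatible.
    Write x = 3 + 4·t and substitute into x ≡ 9 (mod 18): 4·t ≡ 9 − 3 = 6 (mod 18).
    Divide the congruence (and modulus) by g = 2: 2·t ≡ 3 (mod 9).
    The inverse of 2 mod 9 is 5 (since 2·5 = 10 = 1·9 + 1), so t ≡ 5·3 = 15 ≡ 6 (mod 9).
    Then x = 3 + 4·6 = 27, valid modulo lcm(4, 18) = 36: x ≡ 27 (mod 36).
  Combine with x ≡ 3 (mod 20): gcd(36, 20) = 4; 3 - 27 = -24, which IS divisible by 4, so compatible.
    Write x = 27 + 36·t and substitute into x ≡ 3 (mod 20): 36·t ≡ 3 − 27 = -24 (mod 20).
    Divide the congruence (and modulus) by g = 4: 9·t ≡ -6 (mod 5).
    Reduce coefficients mod 5: 4·t ≡ 4 (mod 5).
    The inverse of 4 mod 5 is 4 (since 4·4 = 16 = 3·5 + 1), so t ≡ 4·4 = 16 ≡ 1 (mod 5).
    Then x = 27 + 36·1 = 63, valid modulo lcm(36, 20) = 180: x ≡ 63 (mod 180).
Verify: 63 mod 4 = 3, 63 mod 18 = 9, 63 mod 20 = 3.

x ≡ 63 (mod 180).


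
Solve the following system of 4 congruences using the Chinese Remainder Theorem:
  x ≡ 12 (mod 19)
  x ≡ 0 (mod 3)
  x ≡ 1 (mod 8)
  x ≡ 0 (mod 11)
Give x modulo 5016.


Product of moduli M = 19 · 3 · 8 · 11 = 5016.
Merge one congruence at a time:
  Start: x ≡ 12 (mod 19).
  Combine with x ≡ 0 (mod 3); new modulus lcm = 57.
    Write x = 12 + 19·t and substitute into x ≡ 0 (mod 3): 19·t ≡ 0 − 12 = -12 (mod 3).
    Reduce coefficients mod 3: 1·t ≡ 0 (mod 3).
    So t ≡ 0 (mod 3).
    Then x = 12 + 19·0 = 12, valid modulo lcm(19, 3) = 57: x ≡ 12 (mod 57).
  Combine with x ≡ 1 (mod 8); new modulus lcm = 456.
    Write x = 12 + 57·t and substitute into x ≡ 1 (mod 8): 57·t ≡ 1 − 12 = -11 (mod 8).
    Reduce coefficients mod 8: 1·t ≡ 5 (mod 8).
    So t ≡ 5 (mod 8).
    Then x = 12 + 57·5 = 297, valid modulo lcm(57, 8) = 456: x ≡ 297 (mod 456).
  Combine with x ≡ 0 (mod 11); new modulus lcm = 5016.
    Write x = 297 + 456·t and substitute into x ≡ 0 (mod 11): 456·t ≡ 0 − 297 = -297 (mod 11).
    Reduce coefficients mod 11: 5·t ≡ 0 (mod 11).
    The inverse of 5 mod 11 is 9 (since 5·9 = 45 = 4·11 + 1), so t ≡ 9·0 = 0 ≡ 0 (mod 11).
    Then x = 297 + 456·0 = 297, valid modulo lcm(456, 11) = 5016: x ≡ 297 (mod 5016).
Verify against each original: 297 mod 19 = 12, 297 mod 3 = 0, 297 mod 8 = 1, 297 mod 11 = 0.

x ≡ 297 (mod 5016).


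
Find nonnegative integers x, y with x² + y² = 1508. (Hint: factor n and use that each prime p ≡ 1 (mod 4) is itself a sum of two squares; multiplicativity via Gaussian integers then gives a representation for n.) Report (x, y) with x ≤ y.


Step 1: Factor n = 1508 = 2^2 · 13 · 29.
Step 2: Check the mod-4 condition on each prime factor: 2 = 2 (special); 13 ≡ 1 (mod 4), exponent 1; 29 ≡ 1 (mod 4), exponent 1.
All primes ≡ 3 (mod 4) appear to even exponent (or don't appear), so by the two-squares theorem n IS expressible as a sum of two squares.
Step 3: Build a representation. Group n = k² · m with k = 2 and m = 13 · 29 = 377 (a product of primes ≡ 1 (mod 4)); a representation of m scales to one of n via (k·x)² + (k·y)² = k²(x² + y²). Each prime p ≡ 1 (mod 4) is itself a sum of two squares; find a² by testing p − a² for a perfect square:
  13: 13 − 1² = 12, 13 − 2² = 9 = 3² ⇒ 13 = 2² + 3².
  29: 29 − 1² = 28, 29 − 2² = 25 = 5² ⇒ 29 = 2² + 5².
  Combine using the Brahmagupta–Fibonacci identity (a² + b²)(c² + d²) = (ac − bd)² + (ad + bc)² = (ac + bd)² + (ad − bc)²:
  13 · 29 = 377: from (2² + 3²)(2² + 5²), take (2·2 − 3·5, 2·5 + 3·2) = (4 − 15, 10 + 6) = (-11, 16); dropping signs (only squares matter) gives (11, 16); check 11² + 16² = 121 + 256 = 377 ✓.
  Scale by k = 2: (2·11, 2·16) = (22, 32).
Step 4: Order so x ≤ y and verify: 22² + 32² = 484 + 1024 = 1508 = n. ✓

n = 1508 = 22² + 32² (one valid representation with x ≤ y).


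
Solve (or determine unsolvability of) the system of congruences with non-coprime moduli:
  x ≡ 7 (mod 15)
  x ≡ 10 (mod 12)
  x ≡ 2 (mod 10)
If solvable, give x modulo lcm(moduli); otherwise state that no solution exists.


Moduli 15, 12, 10 are not pairwise coprime, so CRT works modulo lcm(m_i) when all pairwise compatibility conditions hold.
Pairwise compatibility: gcd(m_i, m_j) must divide a_i - a_j for every pair.
Merge one congruence at a time:
  Start: x ≡ 7 (mod 15).
  Combine with x ≡ 10 (mod 12): gcd(15, 12) = 3; 10 - 7 = 3, which IS divisible by 3, so compatible.
    Write x = 7 + 15·t and substitute into x ≡ 10 (mod 12): 15·t ≡ 10 − 7 = 3 (mod 12).
    Divide the congruence (and modulus) by g = 3: 5·t ≡ 1 (mod 4).
    Reduce coefficients mod 4: 1·t ≡ 1 (mod 4).
    So t ≡ 1 (mod 4).
    Then x = 7 + 15·1 = 22, valid modulo lcm(15, 12) = 60: x ≡ 22 (mod 60).
  Combine with x ≡ 2 (mod 10): gcd(60, 10) = 10; 2 - 22 = -20, which IS divisible by 10, so compatible.
    Write x = 22 + 60·t and substitute into x ≡ 2 (mod 10): 60·t ≡ 2 − 22 = -20 (mod 10).
    Divide the congruence (and modulus) by g = 10: 6·t ≡ -2 (mod 1).
    Modulo 1 every t works; take t = 0.
    Then x = 22 + 60·0 = 22, valid modulo lcm(60, 10) = 60: x ≡ 22 (mod 60).
Verify: 22 mod 15 = 7, 22 mod 12 = 10, 22 mod 10 = 2.

x ≡ 22 (mod 60).


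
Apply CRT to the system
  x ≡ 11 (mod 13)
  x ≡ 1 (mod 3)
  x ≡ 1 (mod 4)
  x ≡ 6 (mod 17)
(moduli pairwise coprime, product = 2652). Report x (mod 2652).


Product of moduli M = 13 · 3 · 4 · 17 = 2652.
Merge one congruence at a time:
  Start: x ≡ 11 (mod 13).
  Combine with x ≡ 1 (mod 3); new modulus lcm = 39.
    Write x = 11 + 13·t and substitute into x ≡ 1 (mod 3): 13·t ≡ 1 − 11 = -10 (mod 3).
    Reduce coefficients mod 3: 1·t ≡ 2 (mod 3).
    So t ≡ 2 (mod 3).
    Then x = 11 + 13·2 = 37, valid modulo lcm(13, 3) = 39: x ≡ 37 (mod 39).
  Combine with x ≡ 1 (mod 4); new modulus lcm = 156.
    Write x = 37 + 39·t and substitute into x ≡ 1 (mod 4): 39·t ≡ 1 − 37 = -36 (mod 4).
    Reduce coefficients mod 4: 3·t ≡ 0 (mod 4).
    The inverse of 3 mod 4 is 3 (since 3·3 = 9 = 2·4 + 1), so t ≡ 3·0 = 0 ≡ 0 (mod 4).
    Then x = 37 + 39·0 = 37, valid modulo lcm(39, 4) = 156: x ≡ 37 (mod 156).
  Combine with x ≡ 6 (mod 17); new modulus lcm = 2652.
    Write x = 37 + 156·t and substitute into x ≡ 6 (mod 17): 156·t ≡ 6 − 37 = -31 (mod 17).
    Reduce coefficients mod 17: 3·t ≡ 3 (mod 17).
    The inverse of 3 mod 17 is 6 (since 3·6 = 18 = 1·17 + 1), so t ≡ 6·3 = 18 ≡ 1 (mod 17).
    Then x = 37 + 156·1 = 193, valid modulo lcm(156, 17) = 2652: x ≡ 193 (mod 2652).
Verify against each original: 193 mod 13 = 11, 193 mod 3 = 1, 193 mod 4 = 1, 193 mod 17 = 6.

x ≡ 193 (mod 2652).


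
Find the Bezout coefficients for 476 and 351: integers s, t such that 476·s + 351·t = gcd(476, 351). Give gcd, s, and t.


Euclidean algorithm on (476, 351) — divide until remainder is 0:
  476 = 1 · 351 + 125
  351 = 2 · 125 + 101
  125 = 1 · 101 + 24
  101 = 4 · 24 + 5
  24 = 4 · 5 + 4
  5 = 1 · 4 + 1
  4 = 4 · 1 + 0
gcd(476, 351) = 1.
Track Bezout coefficients alongside the remainders: start with r₀ = 476 = a·1 + b·0 (s = 1, t = 0) and r₁ = 351 = a·0 + b·1 (s = 0, t = 1); each new remainder r_{k+1} = r_{k-1} − q_k·r_k inherits s_{k+1} = s_{k-1} − q_k·s_k, t_{k+1} = t_{k-1} − q_k·t_k, so r_k = a·s_k + b·t_k at every step:
  q = 1: r = 125, s = 1 − 1·0 = 1, t = 0 − 1·1 = -1  (check: 476·1 + 351·(-1) = 125)
  q = 2: r = 101, s = 0 − 2·1 = -2, t = 1 − 2·(-1) = 3  (check: 476·(-2) + 351·3 = 101)
  q = 1: r = 24, s = 1 − 1·(-2) = 3, t = -1 − 1·3 = -4  (check: 476·3 + 351·(-4) = 24)
  q = 4: r = 5, s = -2 − 4·3 = -14, t = 3 − 4·(-4) = 19  (check: 476·(-14) + 351·19 = 5)
  q = 4: r = 4, s = 3 − 4·(-14) = 59, t = -4 − 4·19 = -80  (check: 476·59 + 351·(-80) = 4)
  q = 1: r = 1, s = -14 − 1·59 = -73, t = 19 − 1·(-80) = 99  (check: 476·(-73) + 351·99 = 1)
The row with r = 1 (the gcd) gives the Bezout coefficients s = -73, t = 99.
Result: 476 · (-73) + 351 · (99) = 1.

gcd(476, 351) = 1; s = -73, t = 99 (check: 476·(-73) + 351·99 = 1).


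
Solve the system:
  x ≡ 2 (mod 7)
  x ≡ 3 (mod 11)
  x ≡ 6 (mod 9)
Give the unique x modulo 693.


Moduli 7, 11, 9 are pairwise coprime; by CRT there is a unique solution modulo M = 7 · 11 · 9 = 693.
Solve pairwise, accumulating the modulus:
  Start with x ≡ 2 (mod 7).
  Combine with x ≡ 3 (mod 11): since gcd(7, 11) = 1, we get a unique residue mod 77.
    Write x = 2 + 7·t and substitute into x ≡ 3 (mod 11): 7·t ≡ 3 − 2 = 1 (mod 11).
    The inverse of 7 mod 11 is 8 (since 7·8 = 56 = 5·11 + 1), so t ≡ 8·1 = 8 ≡ 8 (mod 11).
    Then x = 2 + 7·8 = 58, valid modulo lcm(7, 11) = 77: x ≡ 58 (mod 77).
  Combine with x ≡ 6 (mod 9): since gcd(77, 9) = 1, we get a unique residue mod 693.
    Write x = 58 + 77·t and substitute into x ≡ 6 (mod 9): 77·t ≡ 6 − 58 = -52 (mod 9).
    Reduce coefficients mod 9: 5·t ≡ 2 (mod 9).
    The inverse of 5 mod 9 is 2 (since 5·2 = 10 = 1·9 + 1), so t ≡ 2·2 = 4 ≡ 4 (mod 9).
    Then x = 58 + 77·4 = 366, valid modulo lcm(77, 9) = 693: x ≡ 366 (mod 693).
Verify: 366 mod 7 = 2 ✓, 366 mod 11 = 3 ✓, 366 mod 9 = 6 ✓.

x ≡ 366 (mod 693).


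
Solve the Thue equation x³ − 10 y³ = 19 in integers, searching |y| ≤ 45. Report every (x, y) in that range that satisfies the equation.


The equation is x³ - 10y³ = 19. For fixed y, x³ = 10·y³ + 19, so a solution requires the RHS to be a perfect cube.
Strategy: iterate y from -45 to 45, compute RHS = 10·y³ + 19, and check whether it is a (positive or negative) perfect cube.
Check small values of y:
  y = 0: RHS = 19 is not a perfect cube.
  y = 1: RHS = 29 is not a perfect cube.
  y = -1: RHS = 9 is not a perfect cube.
  y = 2: RHS = 99 is not a perfect cube.
  y = -2: RHS = -61 is not a perfect cube.
  y = 3: RHS = 289 is not a perfect cube.
  y = -3: RHS = -251 is not a perfect cube.
Continuing the search up to |y| = 45 finds no solutions either.
No (x, y) in the scanned range satisfies the equation.

No integer solutions with |y| ≤ 45.


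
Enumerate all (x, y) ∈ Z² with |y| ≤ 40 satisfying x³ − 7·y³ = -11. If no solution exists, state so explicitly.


The equation is x³ - 7y³ = -11. For fixed y, x³ = 7·y³ − 11, so a solution requires the RHS to be a perfect cube.
Strategy: iterate y from -40 to 40, compute RHS = 7·y³ − 11, and check whether it is a (positive or negative) perfect cube.
Check small values of y:
  y = 0: RHS = -11 is not a perfect cube.
  y = 1: RHS = -4 is not a perfect cube.
  y = -1: RHS = -18 is not a perfect cube.
  y = 2: RHS = 45 is not a perfect cube.
  y = -2: RHS = -67 is not a perfect cube.
  y = 3: RHS = 178 is not a perfect cube.
  y = -3: RHS = -200 is not a perfect cube.
Continuing the search up to |y| = 40 finds no solutions either.
No (x, y) in the scanned range satisfies the equation.

No integer solutions with |y| ≤ 40.


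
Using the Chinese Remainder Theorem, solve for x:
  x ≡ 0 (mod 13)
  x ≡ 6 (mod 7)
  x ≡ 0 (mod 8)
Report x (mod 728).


Moduli 13, 7, 8 are pairwise coprime; by CRT there is a unique solution modulo M = 13 · 7 · 8 = 728.
Solve pairwise, accumulating the modulus:
  Start with x ≡ 0 (mod 13).
  Combine with x ≡ 6 (mod 7): since gcd(13, 7) = 1, we get a unique residue mod 91.
    Write x = 0 + 13·t and substitute into x ≡ 6 (mod 7): 13·t ≡ 6 − 0 = 6 (mod 7).
    Reduce coefficients mod 7: 6·t ≡ 6 (mod 7).
    The inverse of 6 mod 7 is 6 (since 6·6 = 36 = 5·7 + 1), so t ≡ 6·6 = 36 ≡ 1 (mod 7).
    Then x = 0 + 13·1 = 13, valid modulo lcm(13, 7) = 91: x ≡ 13 (mod 91).
  Combine with x ≡ 0 (mod 8): since gcd(91, 8) = 1, we get a unique residue mod 728.
    Write x = 13 + 91·t and substitute into x ≡ 0 (mod 8): 91·t ≡ 0 − 13 = -13 (mod 8).
    Reduce coefficients mod 8: 3·t ≡ 3 (mod 8).
    The inverse of 3 mod 8 is 3 (since 3·3 = 9 = 1·8 + 1), so t ≡ 3·3 = 9 ≡ 1 (mod 8).
    Then x = 13 + 91·1 = 104, valid modulo lcm(91, 8) = 728: x ≡ 104 (mod 728).
Verify: 104 mod 13 = 0 ✓, 104 mod 7 = 6 ✓, 104 mod 8 = 0 ✓.

x ≡ 104 (mod 728).


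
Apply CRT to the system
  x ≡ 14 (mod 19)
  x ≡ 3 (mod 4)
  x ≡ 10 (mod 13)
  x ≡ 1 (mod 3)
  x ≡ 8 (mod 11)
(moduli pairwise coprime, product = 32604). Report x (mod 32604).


Product of moduli M = 19 · 4 · 13 · 3 · 11 = 32604.
Merge one congruence at a time:
  Start: x ≡ 14 (mod 19).
  Combine with x ≡ 3 (mod 4); new modulus lcm = 76.
    Write x = 14 + 19·t and substitute into x ≡ 3 (mod 4): 19·t ≡ 3 − 14 = -11 (mod 4).
    Reduce coefficients mod 4: 3·t ≡ 1 (mod 4).
    The inverse of 3 mod 4 is 3 (since 3·3 = 9 = 2·4 + 1), so t ≡ 3·1 = 3 ≡ 3 (mod 4).
    Then x = 14 + 19·3 = 71, valid modulo lcm(19, 4) = 76: x ≡ 71 (mod 76).
  Combine with x ≡ 10 (mod 13); new modulus lcm = 988.
    Write x = 71 + 76·t and substitute into x ≡ 10 (mod 13): 76·t ≡ 10 − 71 = -61 (mod 13).
    Reduce coefficients mod 13: 11·t ≡ 4 (mod 13).
    The inverse of 11 mod 13 is 6 (since 11·6 = 66 = 5·13 + 1), so t ≡ 6·4 = 24 ≡ 11 (mod 13).
    Then x = 71 + 76·11 = 907, valid modulo lcm(76, 13) = 988: x ≡ 907 (mod 988).
  Combine with x ≡ 1 (mod 3); new modulus lcm = 2964.
    Write x = 907 + 988·t and substitute into x ≡ 1 (mod 3): 988·t ≡ 1 − 907 = -906 (mod 3).
    Reduce coefficients mod 3: 1·t ≡ 0 (mod 3).
    So t ≡ 0 (mod 3).
    Then x = 907 + 988·0 = 907, valid modulo lcm(988, 3) = 2964: x ≡ 907 (mod 2964).
  Combine with x ≡ 8 (mod 11); new modulus lcm = 32604.
    Write x = 907 + 2964·t and substitute into x ≡ 8 (mod 11): 2964·t ≡ 8 − 907 = -899 (mod 11).
    Reduce coefficients mod 11: 5·t ≡ 3 (mod 11).
    The inverse of 5 mod 11 is 9 (since 5·9 = 45 = 4·11 + 1), so t ≡ 9·3 = 27 ≡ 5 (mod 11).
    Then x = 907 + 2964·5 = 15727, valid modulo lcm(2964, 11) = 32604: x ≡ 15727 (mod 32604).
Verify against each original: 15727 mod 19 = 14, 15727 mod 4 = 3, 15727 mod 13 = 10, 15727 mod 3 = 1, 15727 mod 11 = 8.

x ≡ 15727 (mod 32604).


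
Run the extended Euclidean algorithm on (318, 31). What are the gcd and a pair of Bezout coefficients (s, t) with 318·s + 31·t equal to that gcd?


Euclidean algorithm on (318, 31) — divide until remainder is 0:
  318 = 10 · 31 + 8
  31 = 3 · 8 + 7
  8 = 1 · 7 + 1
  7 = 7 · 1 + 0
gcd(318, 31) = 1.
Track Bezout coefficients alongside the remainders: start with r₀ = 318 = a·1 + b·0 (s = 1, t = 0) and r₁ = 31 = a·0 + b·1 (s = 0, t = 1); each new remainder r_{k+1} = r_{k-1} − q_k·r_k inherits s_{k+1} = s_{k-1} − q_k·s_k, t_{k+1} = t_{k-1} − q_k·t_k, so r_k = a·s_k + b·t_k at every step:
  q = 10: r = 8, s = 1 − 10·0 = 1, t = 0 − 10·1 = -10  (check: 318·1 + 31·(-10) = 8)
  q = 3: r = 7, s = 0 − 3·1 = -3, t = 1 − 3·(-10) = 31  (check: 318·(-3) + 31·31 = 7)
  q = 1: r = 1, s = 1 − 1·(-3) = 4, t = -10 − 1·31 = -41  (check: 318·4 + 31·(-41) = 1)
The row with r = 1 (the gcd) gives the Bezout coefficients s = 4, t = -41.
Result: 318 · (4) + 31 · (-41) = 1.

gcd(318, 31) = 1; s = 4, t = -41 (check: 318·4 + 31·(-41) = 1).


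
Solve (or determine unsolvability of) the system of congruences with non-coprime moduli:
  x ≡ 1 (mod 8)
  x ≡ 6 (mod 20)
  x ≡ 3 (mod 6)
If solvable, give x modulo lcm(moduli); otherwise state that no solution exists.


Moduli 8, 20, 6 are not pairwise coprime, so CRT works modulo lcm(m_i) when all pairwise compatibility conditions hold.
Pairwise compatibility: gcd(m_i, m_j) must divide a_i - a_j for every pair.
Merge one congruence at a time:
  Start: x ≡ 1 (mod 8).
  Combine with x ≡ 6 (mod 20): gcd(8, 20) = 4, and 6 - 1 = 5 is NOT divisible by 4.
    ⇒ system is inconsistent (no integer solution).

No solution (the system is inconsistent).


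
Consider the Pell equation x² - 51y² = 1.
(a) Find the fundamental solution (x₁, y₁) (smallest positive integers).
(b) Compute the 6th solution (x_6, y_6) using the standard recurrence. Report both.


Step 1: Find the fundamental solution (x₁, y₁) of x² - 51y² = 1.
  Expand √51 as a continued fraction. a₀ = ⌊√51⌋ = 7; iterate m_{k+1} = d_k·a_k − m_k, d_{k+1} = (51 − m_{k+1}²)/d_k, a_{k+1} = ⌊(a₀ + m_{k+1})/d_{k+1}⌋ (starting m₀ = 0, d₀ = 1), with convergents p_k = a_k·p_{k-1} + p_{k-2}, q_k = a_k·q_{k-1} + q_{k-2} (p₋₁ = 1, q₋₁ = 0):
  k = 0: a₀ = 7; p₀/q₀ = 7/1; p₀² − 51·q₀² = 49 − 51 = -2.
  k = 1: m = 7, d = 2, a = ⌊(7 + 7)/2⌋ = 7; p/q = (7·7 + 1)/(7·1 + 0) = 50/7; p² − 51·q² = 2500 − 2499 = 1.
  The first convergent with p² − 51·q² = 1 gives the fundamental solution (x₁, y₁) = (50, 7).
Step 2: Apply the recurrence (x_{n+1}, y_{n+1}) = (x₁x_n + 51y₁y_n, x₁y_n + y₁x_n) repeatedly.
  From (x_1, y_1) = (50, 7): x_2 = 50·50 + 51·7·7 = 4999; y_2 = 50·7 + 7·50 = 700.
  From (x_2, y_2) = (4999, 700): x_3 = 50·4999 + 51·7·700 = 499850; y_3 = 50·700 + 7·4999 = 69993.
  From (x_3, y_3) = (499850, 69993): x_4 = 50·499850 + 51·7·69993 = 49980001; y_4 = 50·69993 + 7·499850 = 6998600.
  From (x_4, y_4) = (49980001, 6998600): x_5 = 50·49980001 + 51·7·6998600 = 4997500250; y_5 = 50·6998600 + 7·49980001 = 699790007.
  From (x_5, y_5) = (4997500250, 699790007): x_6 = 50·4997500250 + 51·7·699790007 = 499700044999; y_6 = 50·699790007 + 7·4997500250 = 69972002100.
Step 3: Verify x_6² - 51·y_6² = 249700134972002624910001 - 249700134972002624910000 = 1 (should be 1). ✓

(x_1, y_1) = (50, 7); (x_6, y_6) = (499700044999, 69972002100).


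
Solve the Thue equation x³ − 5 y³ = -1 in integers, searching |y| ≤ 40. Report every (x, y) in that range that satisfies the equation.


The equation is x³ - 5y³ = -1. For fixed y, x³ = 5·y³ − 1, so a solution requires the RHS to be a perfect cube.
Strategy: iterate y from -40 to 40, compute RHS = 5·y³ − 1, and check whether it is a (positive or negative) perfect cube.
Check small values of y:
  y = 0: RHS = -1 = (-1)³ ⇒ x = -1 works.
  y = 1: RHS = 4 is not a perfect cube.
  y = -1: RHS = -6 is not a perfect cube.
  y = 2: RHS = 39 is not a perfect cube.
  y = -2: RHS = -41 is not a perfect cube.
  y = 3: RHS = 134 is not a perfect cube.
  y = -3: RHS = -136 is not a perfect cube.
Continuing the search up to |y| = 40 finds no further solutions beyond those listed.
Collected solutions: (-1, 0).

Solutions (with |y| ≤ 40): (-1, 0).


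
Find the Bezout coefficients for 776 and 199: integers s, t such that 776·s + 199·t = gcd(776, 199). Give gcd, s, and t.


Euclidean algorithm on (776, 199) — divide until remainder is 0:
  776 = 3 · 199 + 179
  199 = 1 · 179 + 20
  179 = 8 · 20 + 19
  20 = 1 · 19 + 1
  19 = 19 · 1 + 0
gcd(776, 199) = 1.
Track Bezout coefficients alongside the remainders: start with r₀ = 776 = a·1 + b·0 (s = 1, t = 0) and r₁ = 199 = a·0 + b·1 (s = 0, t = 1); each new remainder r_{k+1} = r_{k-1} − q_k·r_k inherits s_{k+1} = s_{k-1} − q_k·s_k, t_{k+1} = t_{k-1} − q_k·t_k, so r_k = a·s_k + b·t_k at every step:
  q = 3: r = 179, s = 1 − 3·0 = 1, t = 0 − 3·1 = -3  (check: 776·1 + 199·(-3) = 179)
  q = 1: r = 20, s = 0 − 1·1 = -1, t = 1 − 1·(-3) = 4  (check: 776·(-1) + 199·4 = 20)
  q = 8: r = 19, s = 1 − 8·(-1) = 9, t = -3 − 8·4 = -35  (check: 776·9 + 199·(-35) = 19)
  q = 1: r = 1, s = -1 − 1·9 = -10, t = 4 − 1·(-35) = 39  (check: 776·(-10) + 199·39 = 1)
The row with r = 1 (the gcd) gives the Bezout coefficients s = -10, t = 39.
Result: 776 · (-10) + 199 · (39) = 1.

gcd(776, 199) = 1; s = -10, t = 39 (check: 776·(-10) + 199·39 = 1).


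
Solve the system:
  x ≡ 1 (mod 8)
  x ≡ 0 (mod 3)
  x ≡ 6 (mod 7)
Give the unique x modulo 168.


Moduli 8, 3, 7 are pairwise coprime; by CRT there is a unique solution modulo M = 8 · 3 · 7 = 168.
Solve pairwise, accumulating the modulus:
  Start with x ≡ 1 (mod 8).
  Combine with x ≡ 0 (mod 3): since gcd(8, 3) = 1, we get a unique residue mod 24.
    Write x = 1 + 8·t and substitute into x ≡ 0 (mod 3): 8·t ≡ 0 − 1 = -1 (mod 3).
    Reduce coefficients mod 3: 2·t ≡ 2 (mod 3).
    The inverse of 2 mod 3 is 2 (since 2·2 = 4 = 1·3 + 1), so t ≡ 2·2 = 4 ≡ 1 (mod 3).
    Then x = 1 + 8·1 = 9, valid modulo lcm(8, 3) = 24: x ≡ 9 (mod 24).
  Combine with x ≡ 6 (mod 7): since gcd(24, 7) = 1, we get a unique residue mod 168.
    Write x = 9 + 24·t and substitute into x ≡ 6 (mod 7): 24·t ≡ 6 − 9 = -3 (mod 7).
    Reduce coefficients mod 7: 3·t ≡ 4 (mod 7).
    The inverse of 3 mod 7 is 5 (since 3·5 = 15 = 2·7 + 1), so t ≡ 5·4 = 20 ≡ 6 (mod 7).
    Then x = 9 + 24·6 = 153, valid modulo lcm(24, 7) = 168: x ≡ 153 (mod 168).
Verify: 153 mod 8 = 1 ✓, 153 mod 3 = 0 ✓, 153 mod 7 = 6 ✓.

x ≡ 153 (mod 168).


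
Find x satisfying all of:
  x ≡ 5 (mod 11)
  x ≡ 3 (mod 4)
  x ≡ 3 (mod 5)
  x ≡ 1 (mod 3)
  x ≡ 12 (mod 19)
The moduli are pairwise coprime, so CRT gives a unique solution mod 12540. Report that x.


Product of moduli M = 11 · 4 · 5 · 3 · 19 = 12540.
Merge one congruence at a time:
  Start: x ≡ 5 (mod 11).
  Combine with x ≡ 3 (mod 4); new modulus lcm = 44.
    Write x = 5 + 11·t and substitute into x ≡ 3 (mod 4): 11·t ≡ 3 − 5 = -2 (mod 4).
    Reduce coefficients mod 4: 3·t ≡ 2 (mod 4).
    The inverse of 3 mod 4 is 3 (since 3·3 = 9 = 2·4 + 1), so t ≡ 3·2 = 6 ≡ 2 (mod 4).
    Then x = 5 + 11·2 = 27, valid modulo lcm(11, 4) = 44: x ≡ 27 (mod 44).
  Combine with x ≡ 3 (mod 5); new modulus lcm = 220.
    Write x = 27 + 44·t and substitute into x ≡ 3 (mod 5): 44·t ≡ 3 − 27 = -24 (mod 5).
    Reduce coefficients mod 5: 4·t ≡ 1 (mod 5).
    The inverse of 4 mod 5 is 4 (since 4·4 = 16 = 3·5 + 1), so t ≡ 4·1 = 4 ≡ 4 (mod 5).
    Then x = 27 + 44·4 = 203, valid modulo lcm(44, 5) = 220: x ≡ 203 (mod 220).
  Combine with x ≡ 1 (mod 3); new modulus lcm = 660.
    Write x = 203 + 220·t and substitute into x ≡ 1 (mod 3): 220·t ≡ 1 − 203 = -202 (mod 3).
    Reduce coefficients mod 3: 1·t ≡ 2 (mod 3).
    So t ≡ 2 (mod 3).
    Then x = 203 + 220·2 = 643, valid modulo lcm(220, 3) = 660: x ≡ 643 (mod 660).
  Combine with x ≡ 12 (mod 19); new modulus lcm = 12540.
    Write x = 643 + 660·t and substitute into x ≡ 12 (mod 19): 660·t ≡ 12 − 643 = -631 (mod 19).
    Reduce coefficients mod 19: 14·t ≡ 15 (mod 19).
    The inverse of 14 mod 19 is 15 (since 14·15 = 210 = 11·19 + 1), so t ≡ 15·15 = 225 ≡ 16 (mod 19).
    Then x = 643 + 660·16 = 11203, valid modulo lcm(660, 19) = 12540: x ≡ 11203 (mod 12540).
Verify against each original: 11203 mod 11 = 5, 11203 mod 4 = 3, 11203 mod 5 = 3, 11203 mod 3 = 1, 11203 mod 19 = 12.

x ≡ 11203 (mod 12540).


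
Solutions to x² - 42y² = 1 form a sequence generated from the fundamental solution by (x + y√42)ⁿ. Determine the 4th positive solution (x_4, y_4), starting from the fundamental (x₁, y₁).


Step 1: Find the fundamental solution (x₁, y₁) of x² - 42y² = 1.
  Expand √42 as a continued fraction. a₀ = ⌊√42⌋ = 6; iterate m_{k+1} = d_k·a_k − m_k, d_{k+1} = (42 − m_{k+1}²)/d_k, a_{k+1} = ⌊(a₀ + m_{k+1})/d_{k+1}⌋ (starting m₀ = 0, d₀ = 1), with convergents p_k = a_k·p_{k-1} + p_{k-2}, q_k = a_k·q_{k-1} + q_{k-2} (p₋₁ = 1, q₋₁ = 0):
  k = 0: a₀ = 6; p₀/q₀ = 6/1; p₀² − 42·q₀² = 36 − 42 = -6.
  k = 1: m = 6, d = 6, a = ⌊(6 + 6)/6⌋ = 2; p/q = (2·6 + 1)/(2·1 + 0) = 13/2; p² − 42·q² = 169 − 168 = 1.
  The first convergent with p² − 42·q² = 1 gives the fundamental solution (x₁, y₁) = (13, 2).
Step 2: Apply the recurrence (x_{n+1}, y_{n+1}) = (x₁x_n + 42y₁y_n, x₁y_n + y₁x_n) repeatedly.
  From (x_1, y_1) = (13, 2): x_2 = 13·13 + 42·2·2 = 337; y_2 = 13·2 + 2·13 = 52.
  From (x_2, y_2) = (337, 52): x_3 = 13·337 + 42·2·52 = 8749; y_3 = 13·52 + 2·337 = 1350.
  From (x_3, y_3) = (8749, 1350): x_4 = 13·8749 + 42·2·1350 = 227137; y_4 = 13·1350 + 2·8749 = 35048.
Step 3: Verify x_4² - 42·y_4² = 51591216769 - 51591216768 = 1 (should be 1). ✓

(x_1, y_1) = (13, 2); (x_4, y_4) = (227137, 35048).


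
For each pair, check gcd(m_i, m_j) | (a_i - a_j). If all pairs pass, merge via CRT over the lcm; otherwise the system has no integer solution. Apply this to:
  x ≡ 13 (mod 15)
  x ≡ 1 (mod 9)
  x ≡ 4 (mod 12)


Moduli 15, 9, 12 are not pairwise coprime, so CRT works modulo lcm(m_i) when all pairwise compatibility conditions hold.
Pairwise compatibility: gcd(m_i, m_j) must divide a_i - a_j for every pair.
Merge one congruence at a time:
  Start: x ≡ 13 (mod 15).
  Combine with x ≡ 1 (mod 9): gcd(15, 9) = 3; 1 - 13 = -12, which IS divisible by 3, so compatible.
    Write x = 13 + 15·t and substitute into x ≡ 1 (mod 9): 15·t ≡ 1 − 13 = -12 (mod 9).
    Divide the congruence (and modulus) by g = 3: 5·t ≡ -4 (mod 3).
    Reduce coefficients mod 3: 2·t ≡ 2 (mod 3).
    The inverse of 2 mod 3 is 2 (since 2·2 = 4 = 1·3 + 1), so t ≡ 2·2 = 4 ≡ 1 (mod 3).
    Then x = 13 + 15·1 = 28, valid modulo lcm(15, 9) = 45: x ≡ 28 (mod 45).
  Combine with x ≡ 4 (mod 12): gcd(45, 12) = 3; 4 - 28 = -24, which IS divisible by 3, so compatible.
    Write x = 28 + 45·t and substitute into x ≡ 4 (mod 12): 45·t ≡ 4 − 28 = -24 (mod 12).
    Divide the congruence (and modulus) by g = 3: 15·t ≡ -8 (mod 4).
    Reduce coefficients mod 4: 3·t ≡ 0 (mod 4).
    The inverse of 3 mod 4 is 3 (since 3·3 = 9 = 2·4 + 1), so t ≡ 3·0 = 0 ≡ 0 (mod 4).
    Then x = 28 + 45·0 = 28, valid modulo lcm(45, 12) = 180: x ≡ 28 (mod 180).
Verify: 28 mod 15 = 13, 28 mod 9 = 1, 28 mod 12 = 4.

x ≡ 28 (mod 180).


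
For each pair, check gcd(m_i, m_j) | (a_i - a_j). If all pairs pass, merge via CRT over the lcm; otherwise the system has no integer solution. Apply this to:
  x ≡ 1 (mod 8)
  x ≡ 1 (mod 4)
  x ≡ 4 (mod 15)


Moduli 8, 4, 15 are not pairwise coprime, so CRT works modulo lcm(m_i) when all pairwise compatibility conditions hold.
Pairwise compatibility: gcd(m_i, m_j) must divide a_i - a_j for every pair.
Merge one congruence at a time:
  Start: x ≡ 1 (mod 8).
  Combine with x ≡ 1 (mod 4): gcd(8, 4) = 4; 1 - 1 = 0, which IS divisible by 4, so compatible.
    Write x = 1 + 8·t and substitute into x ≡ 1 (mod 4): 8·t ≡ 1 − 1 = 0 (mod 4).
    Divide the congruence (and modulus) by g = 4: 2·t ≡ 0 (mod 1).
    Modulo 1 every t works; take t = 0.
    Then x = 1 + 8·0 = 1, valid modulo lcm(8, 4) = 8: x ≡ 1 (mod 8).
  Combine with x ≡ 4 (mod 15): gcd(8, 15) = 1; 4 - 1 = 3, which IS divisible by 1, so compatible.
    Write x = 1 + 8·t and substitute into x ≡ 4 (mod 15): 8·t ≡ 4 − 1 = 3 (mod 15).
    The inverse of 8 mod 15 is 2 (since 8·2 = 16 = 1·15 + 1), so t ≡ 2·3 = 6 ≡ 6 (mod 15).
    Then x = 1 + 8·6 = 49, valid modulo lcm(8, 15) = 120: x ≡ 49 (mod 120).
Verify: 49 mod 8 = 1, 49 mod 4 = 1, 49 mod 15 = 4.

x ≡ 49 (mod 120).


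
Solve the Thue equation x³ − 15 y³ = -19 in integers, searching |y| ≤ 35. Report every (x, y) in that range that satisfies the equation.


The equation is x³ - 15y³ = -19. For fixed y, x³ = 15·y³ − 19, so a solution requires the RHS to be a perfect cube.
Strategy: iterate y from -35 to 35, compute RHS = 15·y³ − 19, and check whether it is a (positive or negative) perfect cube.
Check small values of y:
  y = 0: RHS = -19 is not a perfect cube.
  y = 1: RHS = -4 is not a perfect cube.
  y = -1: RHS = -34 is not a perfect cube.
  y = 2: RHS = 101 is not a perfect cube.
  y = -2: RHS = -139 is not a perfect cube.
  y = 3: RHS = 386 is not a perfect cube.
  y = -3: RHS = -424 is not a perfect cube.
Continuing the search up to |y| = 35 finds no solutions either.
No (x, y) in the scanned range satisfies the equation.

No integer solutions with |y| ≤ 35.


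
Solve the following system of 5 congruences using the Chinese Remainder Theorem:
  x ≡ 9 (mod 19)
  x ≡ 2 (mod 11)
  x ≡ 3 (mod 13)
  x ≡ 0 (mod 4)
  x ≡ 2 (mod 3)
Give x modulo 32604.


Product of moduli M = 19 · 11 · 13 · 4 · 3 = 32604.
Merge one congruence at a time:
  Start: x ≡ 9 (mod 19).
  Combine with x ≡ 2 (mod 11); new modulus lcm = 209.
    Write x = 9 + 19·t and substitute into x ≡ 2 (mod 11): 19·t ≡ 2 − 9 = -7 (mod 11).
    Reduce coefficients mod 11: 8·t ≡ 4 (mod 11).
    The inverse of 8 mod 11 is 7 (since 8·7 = 56 = 5·11 + 1), so t ≡ 7·4 = 28 ≡ 6 (mod 11).
    Then x = 9 + 19·6 = 123, valid modulo lcm(19, 11) = 209: x ≡ 123 (mod 209).
  Combine with x ≡ 3 (mod 13); new modulus lcm = 2717.
    Write x = 123 + 209·t and substitute into x ≡ 3 (mod 13): 209·t ≡ 3 − 123 = -120 (mod 13).
    Reduce coefficients mod 13: 1·t ≡ 10 (mod 13).
    So t ≡ 10 (mod 13).
    Then x = 123 + 209·10 = 2213, valid modulo lcm(209, 13) = 2717: x ≡ 2213 (mod 2717).
  Combine with x ≡ 0 (mod 4); new modulus lcm = 10868.
    Write x = 2213 + 2717·t and substitute into x ≡ 0 (mod 4): 2717·t ≡ 0 − 2213 = -2213 (mod 4).
    Reduce coefficients mod 4: 1·t ≡ 3 (mod 4).
    So t ≡ 3 (mod 4).
    Then x = 2213 + 2717·3 = 10364, valid modulo lcm(2717, 4) = 10868: x ≡ 10364 (mod 10868).
  Combine with x ≡ 2 (mod 3); new modulus lcm = 32604.
    Write x = 10364 + 10868·t and substitute into x ≡ 2 (mod 3): 10868·t ≡ 2 − 10364 = -10362 (mod 3).
    Reduce coefficients mod 3: 2·t ≡ 0 (mod 3).
    The inverse of 2 mod 3 is 2 (since 2·2 = 4 = 1·3 + 1), so t ≡ 2·0 = 0 ≡ 0 (mod 3).
    Then x = 10364 + 10868·0 = 10364, valid modulo lcm(10868, 3) = 32604: x ≡ 10364 (mod 32604).
Verify against each original: 10364 mod 19 = 9, 10364 mod 11 = 2, 10364 mod 13 = 3, 10364 mod 4 = 0, 10364 mod 3 = 2.

x ≡ 10364 (mod 32604).


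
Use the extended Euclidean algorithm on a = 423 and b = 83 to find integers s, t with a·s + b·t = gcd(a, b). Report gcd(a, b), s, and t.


Euclidean algorithm on (423, 83) — divide until remainder is 0:
  423 = 5 · 83 + 8
  83 = 10 · 8 + 3
  8 = 2 · 3 + 2
  3 = 1 · 2 + 1
  2 = 2 · 1 + 0
gcd(423, 83) = 1.
Track Bezout coefficients alongside the remainders: start with r₀ = 423 = a·1 + b·0 (s = 1, t = 0) and r₁ = 83 = a·0 + b·1 (s = 0, t = 1); each new remainder r_{k+1} = r_{k-1} − q_k·r_k inherits s_{k+1} = s_{k-1} − q_k·s_k, t_{k+1} = t_{k-1} − q_k·t_k, so r_k = a·s_k + b·t_k at every step:
  q = 5: r = 8, s = 1 − 5·0 = 1, t = 0 − 5·1 = -5  (check: 423·1 + 83·(-5) = 8)
  q = 10: r = 3, s = 0 − 10·1 = -10, t = 1 − 10·(-5) = 51  (check: 423·(-10) + 83·51 = 3)
  q = 2: r = 2, s = 1 − 2·(-10) = 21, t = -5 − 2·51 = -107  (check: 423·21 + 83·(-107) = 2)
  q = 1: r = 1, s = -10 − 1·21 = -31, t = 51 − 1·(-107) = 158  (check: 423·(-31) + 83·158 = 1)
The row with r = 1 (the gcd) gives the Bezout coefficients s = -31, t = 158.
Result: 423 · (-31) + 83 · (158) = 1.

gcd(423, 83) = 1; s = -31, t = 158 (check: 423·(-31) + 83·158 = 1).


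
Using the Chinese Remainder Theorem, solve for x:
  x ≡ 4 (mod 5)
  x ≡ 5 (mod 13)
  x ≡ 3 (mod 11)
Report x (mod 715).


Moduli 5, 13, 11 are pairwise coprime; by CRT there is a unique solution modulo M = 5 · 13 · 11 = 715.
Solve pairwise, accumulating the modulus:
  Start with x ≡ 4 (mod 5).
  Combine with x ≡ 5 (mod 13): since gcd(5, 13) = 1, we get a unique residue mod 65.
    Write x = 4 + 5·t and substitute into x ≡ 5 (mod 13): 5·t ≡ 5 − 4 = 1 (mod 13).
    The inverse of 5 mod 13 is 8 (since 5·8 = 40 = 3·13 + 1), so t ≡ 8·1 = 8 ≡ 8 (mod 13).
    Then x = 4 + 5·8 = 44, valid modulo lcm(5, 13) = 65: x ≡ 44 (mod 65).
  Combine with x ≡ 3 (mod 11): since gcd(65, 11) = 1, we get a unique residue mod 715.
    Write x = 44 + 65·t and substitute into x ≡ 3 (mod 11): 65·t ≡ 3 − 44 = -41 (mod 11).
    Reduce coefficients mod 11: 10·t ≡ 3 (mod 11).
    The inverse of 10 mod 11 is 10 (since 10·10 = 100 = 9·11 + 1), so t ≡ 10·3 = 30 ≡ 8 (mod 11).
    Then x = 44 + 65·8 = 564, valid modulo lcm(65, 11) = 715: x ≡ 564 (mod 715).
Verify: 564 mod 5 = 4 ✓, 564 mod 13 = 5 ✓, 564 mod 11 = 3 ✓.

x ≡ 564 (mod 715).


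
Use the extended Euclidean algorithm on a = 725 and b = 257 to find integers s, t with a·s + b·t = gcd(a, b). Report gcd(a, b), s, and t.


Euclidean algorithm on (725, 257) — divide until remainder is 0:
  725 = 2 · 257 + 211
  257 = 1 · 211 + 46
  211 = 4 · 46 + 27
  46 = 1 · 27 + 19
  27 = 1 · 19 + 8
  19 = 2 · 8 + 3
  8 = 2 · 3 + 2
  3 = 1 · 2 + 1
  2 = 2 · 1 + 0
gcd(725, 257) = 1.
Track Bezout coefficients alongside the remainders: start with r₀ = 725 = a·1 + b·0 (s = 1, t = 0) and r₁ = 257 = a·0 + b·1 (s = 0, t = 1); each new remainder r_{k+1} = r_{k-1} − q_k·r_k inherits s_{k+1} = s_{k-1} − q_k·s_k, t_{k+1} = t_{k-1} − q_k·t_k, so r_k = a·s_k + b·t_k at every step:
  q = 2: r = 211, s = 1 − 2·0 = 1, t = 0 − 2·1 = -2  (check: 725·1 + 257·(-2) = 211)
  q = 1: r = 46, s = 0 − 1·1 = -1, t = 1 − 1·(-2) = 3  (check: 725·(-1) + 257·3 = 46)
  q = 4: r = 27, s = 1 − 4·(-1) = 5, t = -2 − 4·3 = -14  (check: 725·5 + 257·(-14) = 27)
  q = 1: r = 19, s = -1 − 1·5 = -6, t = 3 − 1·(-14) = 17  (check: 725·(-6) + 257·17 = 19)
  q = 1: r = 8, s = 5 − 1·(-6) = 11, t = -14 − 1·17 = -31  (check: 725·11 + 257·(-31) = 8)
  q = 2: r = 3, s = -6 − 2·11 = -28, t = 17 − 2·(-31) = 79  (check: 725·(-28) + 257·79 = 3)
  q = 2: r = 2, s = 11 − 2·(-28) = 67, t = -31 − 2·79 = -189  (check: 725·67 + 257·(-189) = 2)
  q = 1: r = 1, s = -28 − 1·67 = -95, t = 79 − 1·(-189) = 268  (check: 725·(-95) + 257·268 = 1)
The row with r = 1 (the gcd) gives the Bezout coefficients s = -95, t = 268.
Result: 725 · (-95) + 257 · (268) = 1.

gcd(725, 257) = 1; s = -95, t = 268 (check: 725·(-95) + 257·268 = 1).


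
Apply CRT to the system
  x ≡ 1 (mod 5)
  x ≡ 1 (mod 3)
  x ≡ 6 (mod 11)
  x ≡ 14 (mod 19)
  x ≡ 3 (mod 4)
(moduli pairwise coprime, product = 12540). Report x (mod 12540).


Product of moduli M = 5 · 3 · 11 · 19 · 4 = 12540.
Merge one congruence at a time:
  Start: x ≡ 1 (mod 5).
  Combine with x ≡ 1 (mod 3); new modulus lcm = 15.
    Write x = 1 + 5·t and substitute into x ≡ 1 (mod 3): 5·t ≡ 1 − 1 = 0 (mod 3).
    Reduce coefficients mod 3: 2·t ≡ 0 (mod 3).
    The inverse of 2 mod 3 is 2 (since 2·2 = 4 = 1·3 + 1), so t ≡ 2·0 = 0 ≡ 0 (mod 3).
    Then x = 1 + 5·0 = 1, valid modulo lcm(5, 3) = 15: x ≡ 1 (mod 15).
  Combine with x ≡ 6 (mod 11); new modulus lcm = 165.
    Write x = 1 + 15·t and substitute into x ≡ 6 (mod 11): 15·t ≡ 6 − 1 = 5 (mod 11).
    Reduce coefficients mod 11: 4·t ≡ 5 (mod 11).
    The inverse of 4 mod 11 is 3 (since 4·3 = 12 = 1·11 + 1), so t ≡ 3·5 = 15 ≡ 4 (mod 11).
    Then x = 1 + 15·4 = 61, valid modulo lcm(15, 11) = 165: x ≡ 61 (mod 165).
  Combine with x ≡ 14 (mod 19); new modulus lcm = 3135.
    Write x = 61 + 165·t and substitute into x ≡ 14 (mod 19): 165·t ≡ 14 − 61 = -47 (mod 19).
    Reduce coefficients mod 19: 13·t ≡ 10 (mod 19).
    The inverse of 13 mod 19 is 3 (since 13·3 = 39 = 2·19 + 1), so t ≡ 3·10 = 30 ≡ 11 (mod 19).
    Then x = 61 + 165·11 = 1876, valid modulo lcm(165, 19) = 3135: x ≡ 1876 (mod 3135).
  Combine with x ≡ 3 (mod 4); new modulus lcm = 12540.
    Write x = 1876 + 3135·t and substitute into x ≡ 3 (mod 4): 3135·t ≡ 3 − 1876 = -1873 (mod 4).
    Reduce coefficients mod 4: 3·t ≡ 3 (mod 4).
    The inverse of 3 mod 4 is 3 (since 3·3 = 9 = 2·4 + 1), so t ≡ 3·3 = 9 ≡ 1 (mod 4).
    Then x = 1876 + 3135·1 = 5011, valid modulo lcm(3135, 4) = 12540: x ≡ 5011 (mod 12540).
Verify against each original: 5011 mod 5 = 1, 5011 mod 3 = 1, 5011 mod 11 = 6, 5011 mod 19 = 14, 5011 mod 4 = 3.

x ≡ 5011 (mod 12540).
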